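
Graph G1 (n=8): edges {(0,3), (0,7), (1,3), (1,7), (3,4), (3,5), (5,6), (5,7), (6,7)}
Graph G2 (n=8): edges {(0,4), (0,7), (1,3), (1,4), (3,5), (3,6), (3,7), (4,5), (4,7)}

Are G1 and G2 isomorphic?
Yes, isomorphic

The graphs are isomorphic.
One valid mapping φ: V(G1) → V(G2): 0→1, 1→5, 2→2, 3→3, 4→6, 5→7, 6→0, 7→4

Verify φ preserves adjacency — for each edge of G1, its image is an edge of G2:
  (0,3) → (φ(0),φ(3)) = (1,3) ∈ E(G2) ✓
  (0,7) → (φ(0),φ(7)) = (1,4) ∈ E(G2) ✓
  (1,3) → (φ(1),φ(3)) = (3,5) ∈ E(G2) ✓
  (1,7) → (φ(1),φ(7)) = (4,5) ∈ E(G2) ✓
  (3,4) → (φ(3),φ(4)) = (3,6) ∈ E(G2) ✓
  (3,5) → (φ(3),φ(5)) = (3,7) ∈ E(G2) ✓
  (5,6) → (φ(5),φ(6)) = (0,7) ∈ E(G2) ✓
  (5,7) → (φ(5),φ(7)) = (4,7) ∈ E(G2) ✓
  (6,7) → (φ(6),φ(7)) = (0,4) ∈ E(G2) ✓
All 9 edges of G1 map to edges of G2, and |E(G1)| = |E(G2)| = 9, so φ is a bijection on edges as well as vertices. Hence G1 ≅ G2.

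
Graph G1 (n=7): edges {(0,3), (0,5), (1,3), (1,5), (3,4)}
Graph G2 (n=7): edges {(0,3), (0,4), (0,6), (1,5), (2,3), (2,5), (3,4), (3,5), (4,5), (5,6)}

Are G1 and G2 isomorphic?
No, not isomorphic

The graphs are NOT isomorphic.

Connected components of G1: 3 component(s) with vertex sets [[2], [6], [0, 1, 3, 4, 5]], sizes [1, 1, 5].
Connected components of G2: 1 component(s) with vertex sets [[0, 1, 2, 3, 4, 5, 6]], sizes [7].
The number of connected components (and the multiset of component sizes) is an isomorphism invariant — an isomorphism maps each component of G1 bijectively onto a component of G2. Since G1 has 3 component(s) and G2 has 1, they cannot be isomorphic.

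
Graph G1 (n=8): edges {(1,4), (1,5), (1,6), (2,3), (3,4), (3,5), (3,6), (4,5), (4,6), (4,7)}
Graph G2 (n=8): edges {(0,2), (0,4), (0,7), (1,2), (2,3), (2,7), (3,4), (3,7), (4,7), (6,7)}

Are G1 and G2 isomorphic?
Yes, isomorphic

The graphs are isomorphic.
One valid mapping φ: V(G1) → V(G2): 0→5, 1→4, 2→1, 3→2, 4→7, 5→3, 6→0, 7→6

Verify φ preserves adjacency — for each edge of G1, its image is an edge of G2:
  (1,4) → (φ(1),φ(4)) = (4,7) ∈ E(G2) ✓
  (1,5) → (φ(1),φ(5)) = (3,4) ∈ E(G2) ✓
  (1,6) → (φ(1),φ(6)) = (0,4) ∈ E(G2) ✓
  (2,3) → (φ(2),φ(3)) = (1,2) ∈ E(G2) ✓
  (3,4) → (φ(3),φ(4)) = (2,7) ∈ E(G2) ✓
  (3,5) → (φ(3),φ(5)) = (2,3) ∈ E(G2) ✓
  (3,6) → (φ(3),φ(6)) = (0,2) ∈ E(G2) ✓
  (4,5) → (φ(4),φ(5)) = (3,7) ∈ E(G2) ✓
  (4,6) → (φ(4),φ(6)) = (0,7) ∈ E(G2) ✓
  (4,7) → (φ(4),φ(7)) = (6,7) ∈ E(G2) ✓
All 10 edges of G1 map to edges of G2, and |E(G1)| = |E(G2)| = 10, so φ is a bijection on edges as well as vertices. Hence G1 ≅ G2.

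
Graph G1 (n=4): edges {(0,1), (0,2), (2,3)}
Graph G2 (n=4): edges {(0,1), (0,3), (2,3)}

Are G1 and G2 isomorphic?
Yes, isomorphic

The graphs are isomorphic.
One valid mapping φ: V(G1) → V(G2): 0→0, 1→1, 2→3, 3→2

Verify φ preserves adjacency — for each edge of G1, its image is an edge of G2:
  (0,1) → (φ(0),φ(1)) = (0,1) ∈ E(G2) ✓
  (0,2) → (φ(0),φ(2)) = (0,3) ∈ E(G2) ✓
  (2,3) → (φ(2),φ(3)) = (2,3) ∈ E(G2) ✓
All 3 edges of G1 map to edges of G2, and |E(G1)| = |E(G2)| = 3, so φ is a bijection on edges as well as vertices. Hence G1 ≅ G2.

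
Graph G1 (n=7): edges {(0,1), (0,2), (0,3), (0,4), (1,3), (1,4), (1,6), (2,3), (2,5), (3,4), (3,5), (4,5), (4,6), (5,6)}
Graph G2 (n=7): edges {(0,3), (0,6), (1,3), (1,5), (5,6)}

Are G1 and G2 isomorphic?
No, not isomorphic

The graphs are NOT isomorphic.

Connected components of G1: 1 component(s) with vertex sets [[0, 1, 2, 3, 4, 5, 6]], sizes [7].
Connected components of G2: 3 component(s) with vertex sets [[2], [4], [0, 1, 3, 5, 6]], sizes [1, 1, 5].
The number of connected components (and the multiset of component sizes) is an isomorphism invariant — an isomorphism maps each component of G1 bijectively onto a component of G2. Since G1 has 1 component(s) and G2 has 3, they cannot be isomorphic.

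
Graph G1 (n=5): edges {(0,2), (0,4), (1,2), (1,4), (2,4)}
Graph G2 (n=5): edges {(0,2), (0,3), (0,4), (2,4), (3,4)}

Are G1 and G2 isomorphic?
Yes, isomorphic

The graphs are isomorphic.
One valid mapping φ: V(G1) → V(G2): 0→2, 1→3, 2→0, 3→1, 4→4

Verify φ preserves adjacency — for each edge of G1, its image is an edge of G2:
  (0,2) → (φ(0),φ(2)) = (0,2) ∈ E(G2) ✓
  (0,4) → (φ(0),φ(4)) = (2,4) ∈ E(G2) ✓
  (1,2) → (φ(1),φ(2)) = (0,3) ∈ E(G2) ✓
  (1,4) → (φ(1),φ(4)) = (3,4) ∈ E(G2) ✓
  (2,4) → (φ(2),φ(4)) = (0,4) ∈ E(G2) ✓
All 5 edges of G1 map to edges of G2, and |E(G1)| = |E(G2)| = 5, so φ is a bijection on edges as well as vertices. Hence G1 ≅ G2.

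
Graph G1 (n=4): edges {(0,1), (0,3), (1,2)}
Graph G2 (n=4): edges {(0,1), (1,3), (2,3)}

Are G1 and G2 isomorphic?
Yes, isomorphic

The graphs are isomorphic.
One valid mapping φ: V(G1) → V(G2): 0→1, 1→3, 2→2, 3→0

Verify φ preserves adjacency — for each edge of G1, its image is an edge of G2:
  (0,1) → (φ(0),φ(1)) = (1,3) ∈ E(G2) ✓
  (0,3) → (φ(0),φ(3)) = (0,1) ∈ E(G2) ✓
  (1,2) → (φ(1),φ(2)) = (2,3) ∈ E(G2) ✓
All 3 edges of G1 map to edges of G2, and |E(G1)| = |E(G2)| = 3, so φ is a bijection on edges as well as vertices. Hence G1 ≅ G2.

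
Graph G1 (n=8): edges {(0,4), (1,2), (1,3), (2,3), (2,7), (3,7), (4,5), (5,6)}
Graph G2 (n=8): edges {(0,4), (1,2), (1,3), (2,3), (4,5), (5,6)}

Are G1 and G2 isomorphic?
No, not isomorphic

The graphs are NOT isomorphic.

Counting edges: G1 has 8 edge(s); G2 has 6 edge(s).
Edge count is an isomorphism invariant (a bijection on vertices induces a bijection on edges), so differing edge counts rule out isomorphism.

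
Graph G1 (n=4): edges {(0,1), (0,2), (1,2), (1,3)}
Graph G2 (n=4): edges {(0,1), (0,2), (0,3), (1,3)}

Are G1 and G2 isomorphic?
Yes, isomorphic

The graphs are isomorphic.
One valid mapping φ: V(G1) → V(G2): 0→3, 1→0, 2→1, 3→2

Verify φ preserves adjacency — for each edge of G1, its image is an edge of G2:
  (0,1) → (φ(0),φ(1)) = (0,3) ∈ E(G2) ✓
  (0,2) → (φ(0),φ(2)) = (1,3) ∈ E(G2) ✓
  (1,2) → (φ(1),φ(2)) = (0,1) ∈ E(G2) ✓
  (1,3) → (φ(1),φ(3)) = (0,2) ∈ E(G2) ✓
All 4 edges of G1 map to edges of G2, and |E(G1)| = |E(G2)| = 4, so φ is a bijection on edges as well as vertices. Hence G1 ≅ G2.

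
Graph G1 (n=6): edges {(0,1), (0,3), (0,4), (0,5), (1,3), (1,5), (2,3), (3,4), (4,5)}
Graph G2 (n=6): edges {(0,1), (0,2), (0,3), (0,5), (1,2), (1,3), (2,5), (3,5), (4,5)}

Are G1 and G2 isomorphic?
Yes, isomorphic

The graphs are isomorphic.
One valid mapping φ: V(G1) → V(G2): 0→0, 1→3, 2→4, 3→5, 4→2, 5→1

Verify φ preserves adjacency — for each edge of G1, its image is an edge of G2:
  (0,1) → (φ(0),φ(1)) = (0,3) ∈ E(G2) ✓
  (0,3) → (φ(0),φ(3)) = (0,5) ∈ E(G2) ✓
  (0,4) → (φ(0),φ(4)) = (0,2) ∈ E(G2) ✓
  (0,5) → (φ(0),φ(5)) = (0,1) ∈ E(G2) ✓
  (1,3) → (φ(1),φ(3)) = (3,5) ∈ E(G2) ✓
  (1,5) → (φ(1),φ(5)) = (1,3) ∈ E(G2) ✓
  (2,3) → (φ(2),φ(3)) = (4,5) ∈ E(G2) ✓
  (3,4) → (φ(3),φ(4)) = (2,5) ∈ E(G2) ✓
  (4,5) → (φ(4),φ(5)) = (1,2) ∈ E(G2) ✓
All 9 edges of G1 map to edges of G2, and |E(G1)| = |E(G2)| = 9, so φ is a bijection on edges as well as vertices. Hence G1 ≅ G2.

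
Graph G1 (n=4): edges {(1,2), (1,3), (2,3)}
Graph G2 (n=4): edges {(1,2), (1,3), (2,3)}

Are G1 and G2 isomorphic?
Yes, isomorphic

The graphs are isomorphic.
One valid mapping φ: V(G1) → V(G2): 0→0, 1→3, 2→2, 3→1

Verify φ preserves adjacency — for each edge of G1, its image is an edge of G2:
  (1,2) → (φ(1),φ(2)) = (2,3) ∈ E(G2) ✓
  (1,3) → (φ(1),φ(3)) = (1,3) ∈ E(G2) ✓
  (2,3) → (φ(2),φ(3)) = (1,2) ∈ E(G2) ✓
All 3 edges of G1 map to edges of G2, and |E(G1)| = |E(G2)| = 3, so φ is a bijection on edges as well as vertices. Hence G1 ≅ G2.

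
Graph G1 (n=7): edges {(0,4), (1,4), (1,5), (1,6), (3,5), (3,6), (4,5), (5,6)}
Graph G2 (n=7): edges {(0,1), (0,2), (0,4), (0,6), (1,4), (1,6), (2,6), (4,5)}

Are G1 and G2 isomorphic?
Yes, isomorphic

The graphs are isomorphic.
One valid mapping φ: V(G1) → V(G2): 0→5, 1→1, 2→3, 3→2, 4→4, 5→0, 6→6

Verify φ preserves adjacency — for each edge of G1, its image is an edge of G2:
  (0,4) → (φ(0),φ(4)) = (4,5) ∈ E(G2) ✓
  (1,4) → (φ(1),φ(4)) = (1,4) ∈ E(G2) ✓
  (1,5) → (φ(1),φ(5)) = (0,1) ∈ E(G2) ✓
  (1,6) → (φ(1),φ(6)) = (1,6) ∈ E(G2) ✓
  (3,5) → (φ(3),φ(5)) = (0,2) ∈ E(G2) ✓
  (3,6) → (φ(3),φ(6)) = (2,6) ∈ E(G2) ✓
  (4,5) → (φ(4),φ(5)) = (0,4) ∈ E(G2) ✓
  (5,6) → (φ(5),φ(6)) = (0,6) ∈ E(G2) ✓
All 8 edges of G1 map to edges of G2, and |E(G1)| = |E(G2)| = 8, so φ is a bijection on edges as well as vertices. Hence G1 ≅ G2.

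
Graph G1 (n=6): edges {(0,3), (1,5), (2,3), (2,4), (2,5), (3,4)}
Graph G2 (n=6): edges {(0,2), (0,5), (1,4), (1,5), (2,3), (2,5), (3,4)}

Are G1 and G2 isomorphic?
No, not isomorphic

The graphs are NOT isomorphic.

Degrees in G1: deg(0)=1, deg(1)=1, deg(2)=3, deg(3)=3, deg(4)=2, deg(5)=2.
Sorted degree sequence of G1: [3, 3, 2, 2, 1, 1].
Degrees in G2: deg(0)=2, deg(1)=2, deg(2)=3, deg(3)=2, deg(4)=2, deg(5)=3.
Sorted degree sequence of G2: [3, 3, 2, 2, 2, 2].
The (sorted) degree sequence is an isomorphism invariant, so since G1 and G2 have different degree sequences they cannot be isomorphic.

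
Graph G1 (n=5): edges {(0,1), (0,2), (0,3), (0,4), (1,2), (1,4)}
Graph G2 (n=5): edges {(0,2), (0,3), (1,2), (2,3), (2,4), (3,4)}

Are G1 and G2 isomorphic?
Yes, isomorphic

The graphs are isomorphic.
One valid mapping φ: V(G1) → V(G2): 0→2, 1→3, 2→0, 3→1, 4→4

Verify φ preserves adjacency — for each edge of G1, its image is an edge of G2:
  (0,1) → (φ(0),φ(1)) = (2,3) ∈ E(G2) ✓
  (0,2) → (φ(0),φ(2)) = (0,2) ∈ E(G2) ✓
  (0,3) → (φ(0),φ(3)) = (1,2) ∈ E(G2) ✓
  (0,4) → (φ(0),φ(4)) = (2,4) ∈ E(G2) ✓
  (1,2) → (φ(1),φ(2)) = (0,3) ∈ E(G2) ✓
  (1,4) → (φ(1),φ(4)) = (3,4) ∈ E(G2) ✓
All 6 edges of G1 map to edges of G2, and |E(G1)| = |E(G2)| = 6, so φ is a bijection on edges as well as vertices. Hence G1 ≅ G2.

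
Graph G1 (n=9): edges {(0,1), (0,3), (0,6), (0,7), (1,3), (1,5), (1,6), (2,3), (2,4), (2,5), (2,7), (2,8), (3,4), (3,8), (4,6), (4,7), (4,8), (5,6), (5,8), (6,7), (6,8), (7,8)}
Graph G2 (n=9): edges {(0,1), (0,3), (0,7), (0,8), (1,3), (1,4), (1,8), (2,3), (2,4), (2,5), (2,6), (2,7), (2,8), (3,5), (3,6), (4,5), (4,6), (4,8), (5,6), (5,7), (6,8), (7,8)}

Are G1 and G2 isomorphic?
Yes, isomorphic

The graphs are isomorphic.
One valid mapping φ: V(G1) → V(G2): 0→1, 1→0, 2→5, 3→3, 4→6, 5→7, 6→8, 7→4, 8→2

Verify φ preserves adjacency — for each edge of G1, its image is an edge of G2:
  (0,1) → (φ(0),φ(1)) = (0,1) ∈ E(G2) ✓
  (0,3) → (φ(0),φ(3)) = (1,3) ∈ E(G2) ✓
  (0,6) → (φ(0),φ(6)) = (1,8) ∈ E(G2) ✓
  (0,7) → (φ(0),φ(7)) = (1,4) ∈ E(G2) ✓
  (1,3) → (φ(1),φ(3)) = (0,3) ∈ E(G2) ✓
  (1,5) → (φ(1),φ(5)) = (0,7) ∈ E(G2) ✓
  (1,6) → (φ(1),φ(6)) = (0,8) ∈ E(G2) ✓
  (2,3) → (φ(2),φ(3)) = (3,5) ∈ E(G2) ✓
  (2,4) → (φ(2),φ(4)) = (5,6) ∈ E(G2) ✓
  (2,5) → (φ(2),φ(5)) = (5,7) ∈ E(G2) ✓
  (2,7) → (φ(2),φ(7)) = (4,5) ∈ E(G2) ✓
  (2,8) → (φ(2),φ(8)) = (2,5) ∈ E(G2) ✓
  (3,4) → (φ(3),φ(4)) = (3,6) ∈ E(G2) ✓
  (3,8) → (φ(3),φ(8)) = (2,3) ∈ E(G2) ✓
  (4,6) → (φ(4),φ(6)) = (6,8) ∈ E(G2) ✓
  (4,7) → (φ(4),φ(7)) = (4,6) ∈ E(G2) ✓
  (4,8) → (φ(4),φ(8)) = (2,6) ∈ E(G2) ✓
  (5,6) → (φ(5),φ(6)) = (7,8) ∈ E(G2) ✓
  (5,8) → (φ(5),φ(8)) = (2,7) ∈ E(G2) ✓
  (6,7) → (φ(6),φ(7)) = (4,8) ∈ E(G2) ✓
  (6,8) → (φ(6),φ(8)) = (2,8) ∈ E(G2) ✓
  (7,8) → (φ(7),φ(8)) = (2,4) ∈ E(G2) ✓
All 22 edges of G1 map to edges of G2, and |E(G1)| = |E(G2)| = 22, so φ is a bijection on edges as well as vertices. Hence G1 ≅ G2.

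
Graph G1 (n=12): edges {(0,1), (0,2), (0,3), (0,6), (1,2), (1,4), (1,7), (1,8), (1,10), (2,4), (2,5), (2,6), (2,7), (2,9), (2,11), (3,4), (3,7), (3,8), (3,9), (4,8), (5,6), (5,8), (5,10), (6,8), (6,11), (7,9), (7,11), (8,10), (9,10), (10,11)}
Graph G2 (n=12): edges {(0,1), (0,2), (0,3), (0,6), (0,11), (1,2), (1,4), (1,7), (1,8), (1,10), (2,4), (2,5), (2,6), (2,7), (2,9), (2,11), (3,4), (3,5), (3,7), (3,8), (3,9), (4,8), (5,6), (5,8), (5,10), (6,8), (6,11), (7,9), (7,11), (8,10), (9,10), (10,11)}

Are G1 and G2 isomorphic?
No, not isomorphic

The graphs are NOT isomorphic.

Counting edges: G1 has 30 edge(s); G2 has 32 edge(s).
Edge count is an isomorphism invariant (a bijection on vertices induces a bijection on edges), so differing edge counts rule out isomorphism.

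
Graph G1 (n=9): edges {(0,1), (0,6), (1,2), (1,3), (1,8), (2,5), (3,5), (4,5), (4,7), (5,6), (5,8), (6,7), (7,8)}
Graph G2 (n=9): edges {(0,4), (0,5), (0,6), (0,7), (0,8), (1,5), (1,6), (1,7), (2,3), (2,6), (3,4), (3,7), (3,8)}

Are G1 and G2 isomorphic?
Yes, isomorphic

The graphs are isomorphic.
One valid mapping φ: V(G1) → V(G2): 0→2, 1→3, 2→8, 3→4, 4→5, 5→0, 6→6, 7→1, 8→7

Verify φ preserves adjacency — for each edge of G1, its image is an edge of G2:
  (0,1) → (φ(0),φ(1)) = (2,3) ∈ E(G2) ✓
  (0,6) → (φ(0),φ(6)) = (2,6) ∈ E(G2) ✓
  (1,2) → (φ(1),φ(2)) = (3,8) ∈ E(G2) ✓
  (1,3) → (φ(1),φ(3)) = (3,4) ∈ E(G2) ✓
  (1,8) → (φ(1),φ(8)) = (3,7) ∈ E(G2) ✓
  (2,5) → (φ(2),φ(5)) = (0,8) ∈ E(G2) ✓
  (3,5) → (φ(3),φ(5)) = (0,4) ∈ E(G2) ✓
  (4,5) → (φ(4),φ(5)) = (0,5) ∈ E(G2) ✓
  (4,7) → (φ(4),φ(7)) = (1,5) ∈ E(G2) ✓
  (5,6) → (φ(5),φ(6)) = (0,6) ∈ E(G2) ✓
  (5,8) → (φ(5),φ(8)) = (0,7) ∈ E(G2) ✓
  (6,7) → (φ(6),φ(7)) = (1,6) ∈ E(G2) ✓
  (7,8) → (φ(7),φ(8)) = (1,7) ∈ E(G2) ✓
All 13 edges of G1 map to edges of G2, and |E(G1)| = |E(G2)| = 13, so φ is a bijection on edges as well as vertices. Hence G1 ≅ G2.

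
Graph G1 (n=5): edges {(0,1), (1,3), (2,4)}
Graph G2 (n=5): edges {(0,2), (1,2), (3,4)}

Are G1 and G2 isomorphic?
Yes, isomorphic

The graphs are isomorphic.
One valid mapping φ: V(G1) → V(G2): 0→0, 1→2, 2→4, 3→1, 4→3

Verify φ preserves adjacency — for each edge of G1, its image is an edge of G2:
  (0,1) → (φ(0),φ(1)) = (0,2) ∈ E(G2) ✓
  (1,3) → (φ(1),φ(3)) = (1,2) ∈ E(G2) ✓
  (2,4) → (φ(2),φ(4)) = (3,4) ∈ E(G2) ✓
All 3 edges of G1 map to edges of G2, and |E(G1)| = |E(G2)| = 3, so φ is a bijection on edges as well as vertices. Hence G1 ≅ G2.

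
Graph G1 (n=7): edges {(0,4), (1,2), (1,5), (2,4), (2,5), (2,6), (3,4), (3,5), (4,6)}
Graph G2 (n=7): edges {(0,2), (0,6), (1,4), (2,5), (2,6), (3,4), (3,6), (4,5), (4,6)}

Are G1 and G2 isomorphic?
Yes, isomorphic

The graphs are isomorphic.
One valid mapping φ: V(G1) → V(G2): 0→1, 1→0, 2→6, 3→5, 4→4, 5→2, 6→3

Verify φ preserves adjacency — for each edge of G1, its image is an edge of G2:
  (0,4) → (φ(0),φ(4)) = (1,4) ∈ E(G2) ✓
  (1,2) → (φ(1),φ(2)) = (0,6) ∈ E(G2) ✓
  (1,5) → (φ(1),φ(5)) = (0,2) ∈ E(G2) ✓
  (2,4) → (φ(2),φ(4)) = (4,6) ∈ E(G2) ✓
  (2,5) → (φ(2),φ(5)) = (2,6) ∈ E(G2) ✓
  (2,6) → (φ(2),φ(6)) = (3,6) ∈ E(G2) ✓
  (3,4) → (φ(3),φ(4)) = (4,5) ∈ E(G2) ✓
  (3,5) → (φ(3),φ(5)) = (2,5) ∈ E(G2) ✓
  (4,6) → (φ(4),φ(6)) = (3,4) ∈ E(G2) ✓
All 9 edges of G1 map to edges of G2, and |E(G1)| = |E(G2)| = 9, so φ is a bijection on edges as well as vertices. Hence G1 ≅ G2.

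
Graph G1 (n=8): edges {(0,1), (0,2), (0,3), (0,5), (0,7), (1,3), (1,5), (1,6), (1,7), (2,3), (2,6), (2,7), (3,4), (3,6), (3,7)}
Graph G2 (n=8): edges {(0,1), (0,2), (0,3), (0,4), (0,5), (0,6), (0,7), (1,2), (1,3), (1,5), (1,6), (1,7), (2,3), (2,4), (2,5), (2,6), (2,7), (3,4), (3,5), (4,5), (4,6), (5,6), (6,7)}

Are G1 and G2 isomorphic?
No, not isomorphic

The graphs are NOT isomorphic.

Degrees in G1: deg(0)=5, deg(1)=5, deg(2)=4, deg(3)=6, deg(4)=1, deg(5)=2, deg(6)=3, deg(7)=4.
Sorted degree sequence of G1: [6, 5, 5, 4, 4, 3, 2, 1].
Degrees in G2: deg(0)=7, deg(1)=6, deg(2)=7, deg(3)=5, deg(4)=5, deg(5)=6, deg(6)=6, deg(7)=4.
Sorted degree sequence of G2: [7, 7, 6, 6, 6, 5, 5, 4].
The (sorted) degree sequence is an isomorphism invariant, so since G1 and G2 have different degree sequences they cannot be isomorphic.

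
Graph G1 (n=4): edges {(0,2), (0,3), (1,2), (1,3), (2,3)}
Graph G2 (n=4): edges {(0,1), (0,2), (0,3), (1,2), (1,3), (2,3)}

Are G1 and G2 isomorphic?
No, not isomorphic

The graphs are NOT isomorphic.

Counting edges: G1 has 5 edge(s); G2 has 6 edge(s).
Edge count is an isomorphism invariant (a bijection on vertices induces a bijection on edges), so differing edge counts rule out isomorphism.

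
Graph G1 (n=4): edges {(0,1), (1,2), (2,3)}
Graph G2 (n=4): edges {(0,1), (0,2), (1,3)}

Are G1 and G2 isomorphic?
Yes, isomorphic

The graphs are isomorphic.
One valid mapping φ: V(G1) → V(G2): 0→3, 1→1, 2→0, 3→2

Verify φ preserves adjacency — for each edge of G1, its image is an edge of G2:
  (0,1) → (φ(0),φ(1)) = (1,3) ∈ E(G2) ✓
  (1,2) → (φ(1),φ(2)) = (0,1) ∈ E(G2) ✓
  (2,3) → (φ(2),φ(3)) = (0,2) ∈ E(G2) ✓
All 3 edges of G1 map to edges of G2, and |E(G1)| = |E(G2)| = 3, so φ is a bijection on edges as well as vertices. Hence G1 ≅ G2.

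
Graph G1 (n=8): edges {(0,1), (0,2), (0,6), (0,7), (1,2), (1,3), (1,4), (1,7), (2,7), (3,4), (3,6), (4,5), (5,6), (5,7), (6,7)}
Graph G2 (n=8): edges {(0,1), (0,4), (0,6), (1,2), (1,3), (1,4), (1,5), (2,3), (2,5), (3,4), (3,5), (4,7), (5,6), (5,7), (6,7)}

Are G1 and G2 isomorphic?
Yes, isomorphic

The graphs are isomorphic.
One valid mapping φ: V(G1) → V(G2): 0→3, 1→5, 2→2, 3→7, 4→6, 5→0, 6→4, 7→1

Verify φ preserves adjacency — for each edge of G1, its image is an edge of G2:
  (0,1) → (φ(0),φ(1)) = (3,5) ∈ E(G2) ✓
  (0,2) → (φ(0),φ(2)) = (2,3) ∈ E(G2) ✓
  (0,6) → (φ(0),φ(6)) = (3,4) ∈ E(G2) ✓
  (0,7) → (φ(0),φ(7)) = (1,3) ∈ E(G2) ✓
  (1,2) → (φ(1),φ(2)) = (2,5) ∈ E(G2) ✓
  (1,3) → (φ(1),φ(3)) = (5,7) ∈ E(G2) ✓
  (1,4) → (φ(1),φ(4)) = (5,6) ∈ E(G2) ✓
  (1,7) → (φ(1),φ(7)) = (1,5) ∈ E(G2) ✓
  (2,7) → (φ(2),φ(7)) = (1,2) ∈ E(G2) ✓
  (3,4) → (φ(3),φ(4)) = (6,7) ∈ E(G2) ✓
  (3,6) → (φ(3),φ(6)) = (4,7) ∈ E(G2) ✓
  (4,5) → (φ(4),φ(5)) = (0,6) ∈ E(G2) ✓
  (5,6) → (φ(5),φ(6)) = (0,4) ∈ E(G2) ✓
  (5,7) → (φ(5),φ(7)) = (0,1) ∈ E(G2) ✓
  (6,7) → (φ(6),φ(7)) = (1,4) ∈ E(G2) ✓
All 15 edges of G1 map to edges of G2, and |E(G1)| = |E(G2)| = 15, so φ is a bijection on edges as well as vertices. Hence G1 ≅ G2.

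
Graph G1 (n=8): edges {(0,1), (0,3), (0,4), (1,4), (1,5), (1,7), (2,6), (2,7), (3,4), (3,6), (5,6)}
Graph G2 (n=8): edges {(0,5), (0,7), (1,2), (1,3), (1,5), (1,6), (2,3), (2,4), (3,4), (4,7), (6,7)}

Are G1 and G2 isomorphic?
Yes, isomorphic

The graphs are isomorphic.
One valid mapping φ: V(G1) → V(G2): 0→3, 1→1, 2→0, 3→4, 4→2, 5→6, 6→7, 7→5

Verify φ preserves adjacency — for each edge of G1, its image is an edge of G2:
  (0,1) → (φ(0),φ(1)) = (1,3) ∈ E(G2) ✓
  (0,3) → (φ(0),φ(3)) = (3,4) ∈ E(G2) ✓
  (0,4) → (φ(0),φ(4)) = (2,3) ∈ E(G2) ✓
  (1,4) → (φ(1),φ(4)) = (1,2) ∈ E(G2) ✓
  (1,5) → (φ(1),φ(5)) = (1,6) ∈ E(G2) ✓
  (1,7) → (φ(1),φ(7)) = (1,5) ∈ E(G2) ✓
  (2,6) → (φ(2),φ(6)) = (0,7) ∈ E(G2) ✓
  (2,7) → (φ(2),φ(7)) = (0,5) ∈ E(G2) ✓
  (3,4) → (φ(3),φ(4)) = (2,4) ∈ E(G2) ✓
  (3,6) → (φ(3),φ(6)) = (4,7) ∈ E(G2) ✓
  (5,6) → (φ(5),φ(6)) = (6,7) ∈ E(G2) ✓
All 11 edges of G1 map to edges of G2, and |E(G1)| = |E(G2)| = 11, so φ is a bijection on edges as well as vertices. Hence G1 ≅ G2.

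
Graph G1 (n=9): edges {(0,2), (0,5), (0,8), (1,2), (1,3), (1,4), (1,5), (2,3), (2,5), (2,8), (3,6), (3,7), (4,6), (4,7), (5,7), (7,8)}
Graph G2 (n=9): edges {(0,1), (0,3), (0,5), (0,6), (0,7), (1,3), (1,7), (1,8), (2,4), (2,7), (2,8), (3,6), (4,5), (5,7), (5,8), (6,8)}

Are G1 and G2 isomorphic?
Yes, isomorphic

The graphs are isomorphic.
One valid mapping φ: V(G1) → V(G2): 0→3, 1→7, 2→0, 3→5, 4→2, 5→1, 6→4, 7→8, 8→6

Verify φ preserves adjacency — for each edge of G1, its image is an edge of G2:
  (0,2) → (φ(0),φ(2)) = (0,3) ∈ E(G2) ✓
  (0,5) → (φ(0),φ(5)) = (1,3) ∈ E(G2) ✓
  (0,8) → (φ(0),φ(8)) = (3,6) ∈ E(G2) ✓
  (1,2) → (φ(1),φ(2)) = (0,7) ∈ E(G2) ✓
  (1,3) → (φ(1),φ(3)) = (5,7) ∈ E(G2) ✓
  (1,4) → (φ(1),φ(4)) = (2,7) ∈ E(G2) ✓
  (1,5) → (φ(1),φ(5)) = (1,7) ∈ E(G2) ✓
  (2,3) → (φ(2),φ(3)) = (0,5) ∈ E(G2) ✓
  (2,5) → (φ(2),φ(5)) = (0,1) ∈ E(G2) ✓
  (2,8) → (φ(2),φ(8)) = (0,6) ∈ E(G2) ✓
  (3,6) → (φ(3),φ(6)) = (4,5) ∈ E(G2) ✓
  (3,7) → (φ(3),φ(7)) = (5,8) ∈ E(G2) ✓
  (4,6) → (φ(4),φ(6)) = (2,4) ∈ E(G2) ✓
  (4,7) → (φ(4),φ(7)) = (2,8) ∈ E(G2) ✓
  (5,7) → (φ(5),φ(7)) = (1,8) ∈ E(G2) ✓
  (7,8) → (φ(7),φ(8)) = (6,8) ∈ E(G2) ✓
All 16 edges of G1 map to edges of G2, and |E(G1)| = |E(G2)| = 16, so φ is a bijection on edges as well as vertices. Hence G1 ≅ G2.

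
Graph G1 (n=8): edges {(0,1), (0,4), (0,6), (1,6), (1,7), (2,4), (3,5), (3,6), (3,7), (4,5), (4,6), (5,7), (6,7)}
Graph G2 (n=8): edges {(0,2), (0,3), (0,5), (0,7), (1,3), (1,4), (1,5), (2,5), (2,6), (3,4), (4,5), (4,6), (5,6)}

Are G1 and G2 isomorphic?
Yes, isomorphic

The graphs are isomorphic.
One valid mapping φ: V(G1) → V(G2): 0→2, 1→6, 2→7, 3→1, 4→0, 5→3, 6→5, 7→4

Verify φ preserves adjacency — for each edge of G1, its image is an edge of G2:
  (0,1) → (φ(0),φ(1)) = (2,6) ∈ E(G2) ✓
  (0,4) → (φ(0),φ(4)) = (0,2) ∈ E(G2) ✓
  (0,6) → (φ(0),φ(6)) = (2,5) ∈ E(G2) ✓
  (1,6) → (φ(1),φ(6)) = (5,6) ∈ E(G2) ✓
  (1,7) → (φ(1),φ(7)) = (4,6) ∈ E(G2) ✓
  (2,4) → (φ(2),φ(4)) = (0,7) ∈ E(G2) ✓
  (3,5) → (φ(3),φ(5)) = (1,3) ∈ E(G2) ✓
  (3,6) → (φ(3),φ(6)) = (1,5) ∈ E(G2) ✓
  (3,7) → (φ(3),φ(7)) = (1,4) ∈ E(G2) ✓
  (4,5) → (φ(4),φ(5)) = (0,3) ∈ E(G2) ✓
  (4,6) → (φ(4),φ(6)) = (0,5) ∈ E(G2) ✓
  (5,7) → (φ(5),φ(7)) = (3,4) ∈ E(G2) ✓
  (6,7) → (φ(6),φ(7)) = (4,5) ∈ E(G2) ✓
All 13 edges of G1 map to edges of G2, and |E(G1)| = |E(G2)| = 13, so φ is a bijection on edges as well as vertices. Hence G1 ≅ G2.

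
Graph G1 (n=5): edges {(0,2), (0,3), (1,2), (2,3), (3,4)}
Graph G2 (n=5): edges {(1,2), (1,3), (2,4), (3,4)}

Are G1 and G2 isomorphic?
No, not isomorphic

The graphs are NOT isomorphic.

Counting triangles (3-cliques): G1 has 1, G2 has 0.
Triangle count is an isomorphism invariant, so differing triangle counts rule out isomorphism.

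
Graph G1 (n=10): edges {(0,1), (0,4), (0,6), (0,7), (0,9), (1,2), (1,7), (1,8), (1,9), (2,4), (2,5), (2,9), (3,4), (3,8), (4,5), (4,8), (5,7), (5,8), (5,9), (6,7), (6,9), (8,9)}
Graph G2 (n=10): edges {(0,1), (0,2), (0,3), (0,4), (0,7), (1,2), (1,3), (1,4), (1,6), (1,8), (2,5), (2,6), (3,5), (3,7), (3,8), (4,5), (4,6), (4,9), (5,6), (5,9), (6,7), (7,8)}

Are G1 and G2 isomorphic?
Yes, isomorphic

The graphs are isomorphic.
One valid mapping φ: V(G1) → V(G2): 0→3, 1→0, 2→2, 3→9, 4→5, 5→6, 6→8, 7→7, 8→4, 9→1

Verify φ preserves adjacency — for each edge of G1, its image is an edge of G2:
  (0,1) → (φ(0),φ(1)) = (0,3) ∈ E(G2) ✓
  (0,4) → (φ(0),φ(4)) = (3,5) ∈ E(G2) ✓
  (0,6) → (φ(0),φ(6)) = (3,8) ∈ E(G2) ✓
  (0,7) → (φ(0),φ(7)) = (3,7) ∈ E(G2) ✓
  (0,9) → (φ(0),φ(9)) = (1,3) ∈ E(G2) ✓
  (1,2) → (φ(1),φ(2)) = (0,2) ∈ E(G2) ✓
  (1,7) → (φ(1),φ(7)) = (0,7) ∈ E(G2) ✓
  (1,8) → (φ(1),φ(8)) = (0,4) ∈ E(G2) ✓
  (1,9) → (φ(1),φ(9)) = (0,1) ∈ E(G2) ✓
  (2,4) → (φ(2),φ(4)) = (2,5) ∈ E(G2) ✓
  (2,5) → (φ(2),φ(5)) = (2,6) ∈ E(G2) ✓
  (2,9) → (φ(2),φ(9)) = (1,2) ∈ E(G2) ✓
  (3,4) → (φ(3),φ(4)) = (5,9) ∈ E(G2) ✓
  (3,8) → (φ(3),φ(8)) = (4,9) ∈ E(G2) ✓
  (4,5) → (φ(4),φ(5)) = (5,6) ∈ E(G2) ✓
  (4,8) → (φ(4),φ(8)) = (4,5) ∈ E(G2) ✓
  (5,7) → (φ(5),φ(7)) = (6,7) ∈ E(G2) ✓
  (5,8) → (φ(5),φ(8)) = (4,6) ∈ E(G2) ✓
  (5,9) → (φ(5),φ(9)) = (1,6) ∈ E(G2) ✓
  (6,7) → (φ(6),φ(7)) = (7,8) ∈ E(G2) ✓
  (6,9) → (φ(6),φ(9)) = (1,8) ∈ E(G2) ✓
  (8,9) → (φ(8),φ(9)) = (1,4) ∈ E(G2) ✓
All 22 edges of G1 map to edges of G2, and |E(G1)| = |E(G2)| = 22, so φ is a bijection on edges as well as vertices. Hence G1 ≅ G2.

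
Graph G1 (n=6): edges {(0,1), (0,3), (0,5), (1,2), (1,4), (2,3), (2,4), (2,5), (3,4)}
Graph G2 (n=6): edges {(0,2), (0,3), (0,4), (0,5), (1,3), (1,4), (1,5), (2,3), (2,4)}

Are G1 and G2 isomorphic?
Yes, isomorphic

The graphs are isomorphic.
One valid mapping φ: V(G1) → V(G2): 0→1, 1→3, 2→0, 3→4, 4→2, 5→5

Verify φ preserves adjacency — for each edge of G1, its image is an edge of G2:
  (0,1) → (φ(0),φ(1)) = (1,3) ∈ E(G2) ✓
  (0,3) → (φ(0),φ(3)) = (1,4) ∈ E(G2) ✓
  (0,5) → (φ(0),φ(5)) = (1,5) ∈ E(G2) ✓
  (1,2) → (φ(1),φ(2)) = (0,3) ∈ E(G2) ✓
  (1,4) → (φ(1),φ(4)) = (2,3) ∈ E(G2) ✓
  (2,3) → (φ(2),φ(3)) = (0,4) ∈ E(G2) ✓
  (2,4) → (φ(2),φ(4)) = (0,2) ∈ E(G2) ✓
  (2,5) → (φ(2),φ(5)) = (0,5) ∈ E(G2) ✓
  (3,4) → (φ(3),φ(4)) = (2,4) ∈ E(G2) ✓
All 9 edges of G1 map to edges of G2, and |E(G1)| = |E(G2)| = 9, so φ is a bijection on edges as well as vertices. Hence G1 ≅ G2.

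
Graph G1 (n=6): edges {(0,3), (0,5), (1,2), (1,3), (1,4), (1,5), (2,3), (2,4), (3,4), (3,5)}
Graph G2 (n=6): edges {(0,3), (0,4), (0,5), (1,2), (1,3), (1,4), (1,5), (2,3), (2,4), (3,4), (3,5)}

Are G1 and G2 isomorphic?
No, not isomorphic

The graphs are NOT isomorphic.

Counting edges: G1 has 10 edge(s); G2 has 11 edge(s).
Edge count is an isomorphism invariant (a bijection on vertices induces a bijection on edges), so differing edge counts rule out isomorphism.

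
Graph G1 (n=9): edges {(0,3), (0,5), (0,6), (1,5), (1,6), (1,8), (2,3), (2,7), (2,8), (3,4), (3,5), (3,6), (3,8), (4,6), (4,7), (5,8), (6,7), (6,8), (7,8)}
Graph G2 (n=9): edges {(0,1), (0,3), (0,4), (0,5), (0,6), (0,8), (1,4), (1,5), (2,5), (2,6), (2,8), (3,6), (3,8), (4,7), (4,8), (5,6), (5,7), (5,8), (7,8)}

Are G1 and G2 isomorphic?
Yes, isomorphic

The graphs are isomorphic.
One valid mapping φ: V(G1) → V(G2): 0→2, 1→3, 2→1, 3→5, 4→7, 5→6, 6→8, 7→4, 8→0

Verify φ preserves adjacency — for each edge of G1, its image is an edge of G2:
  (0,3) → (φ(0),φ(3)) = (2,5) ∈ E(G2) ✓
  (0,5) → (φ(0),φ(5)) = (2,6) ∈ E(G2) ✓
  (0,6) → (φ(0),φ(6)) = (2,8) ∈ E(G2) ✓
  (1,5) → (φ(1),φ(5)) = (3,6) ∈ E(G2) ✓
  (1,6) → (φ(1),φ(6)) = (3,8) ∈ E(G2) ✓
  (1,8) → (φ(1),φ(8)) = (0,3) ∈ E(G2) ✓
  (2,3) → (φ(2),φ(3)) = (1,5) ∈ E(G2) ✓
  (2,7) → (φ(2),φ(7)) = (1,4) ∈ E(G2) ✓
  (2,8) → (φ(2),φ(8)) = (0,1) ∈ E(G2) ✓
  (3,4) → (φ(3),φ(4)) = (5,7) ∈ E(G2) ✓
  (3,5) → (φ(3),φ(5)) = (5,6) ∈ E(G2) ✓
  (3,6) → (φ(3),φ(6)) = (5,8) ∈ E(G2) ✓
  (3,8) → (φ(3),φ(8)) = (0,5) ∈ E(G2) ✓
  (4,6) → (φ(4),φ(6)) = (7,8) ∈ E(G2) ✓
  (4,7) → (φ(4),φ(7)) = (4,7) ∈ E(G2) ✓
  (5,8) → (φ(5),φ(8)) = (0,6) ∈ E(G2) ✓
  (6,7) → (φ(6),φ(7)) = (4,8) ∈ E(G2) ✓
  (6,8) → (φ(6),φ(8)) = (0,8) ∈ E(G2) ✓
  (7,8) → (φ(7),φ(8)) = (0,4) ∈ E(G2) ✓
All 19 edges of G1 map to edges of G2, and |E(G1)| = |E(G2)| = 19, so φ is a bijection on edges as well as vertices. Hence G1 ≅ G2.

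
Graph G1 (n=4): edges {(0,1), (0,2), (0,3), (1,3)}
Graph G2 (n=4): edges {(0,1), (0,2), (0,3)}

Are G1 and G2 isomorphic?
No, not isomorphic

The graphs are NOT isomorphic.

Degrees in G1: deg(0)=3, deg(1)=2, deg(2)=1, deg(3)=2.
Sorted degree sequence of G1: [3, 2, 2, 1].
Degrees in G2: deg(0)=3, deg(1)=1, deg(2)=1, deg(3)=1.
Sorted degree sequence of G2: [3, 1, 1, 1].
The (sorted) degree sequence is an isomorphism invariant, so since G1 and G2 have different degree sequences they cannot be isomorphic.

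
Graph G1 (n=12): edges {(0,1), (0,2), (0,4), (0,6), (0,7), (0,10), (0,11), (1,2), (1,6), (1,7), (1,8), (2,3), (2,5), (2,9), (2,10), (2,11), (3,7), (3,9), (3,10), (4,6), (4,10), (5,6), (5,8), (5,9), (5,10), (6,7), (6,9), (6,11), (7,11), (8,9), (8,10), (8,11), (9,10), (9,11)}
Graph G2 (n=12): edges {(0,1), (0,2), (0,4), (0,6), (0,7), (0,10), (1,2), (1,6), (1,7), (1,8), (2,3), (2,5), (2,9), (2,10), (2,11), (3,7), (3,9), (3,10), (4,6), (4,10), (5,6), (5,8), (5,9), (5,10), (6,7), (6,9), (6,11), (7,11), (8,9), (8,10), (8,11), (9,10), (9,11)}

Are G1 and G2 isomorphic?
No, not isomorphic

The graphs are NOT isomorphic.

Counting edges: G1 has 34 edge(s); G2 has 33 edge(s).
Edge count is an isomorphism invariant (a bijection on vertices induces a bijection on edges), so differing edge counts rule out isomorphism.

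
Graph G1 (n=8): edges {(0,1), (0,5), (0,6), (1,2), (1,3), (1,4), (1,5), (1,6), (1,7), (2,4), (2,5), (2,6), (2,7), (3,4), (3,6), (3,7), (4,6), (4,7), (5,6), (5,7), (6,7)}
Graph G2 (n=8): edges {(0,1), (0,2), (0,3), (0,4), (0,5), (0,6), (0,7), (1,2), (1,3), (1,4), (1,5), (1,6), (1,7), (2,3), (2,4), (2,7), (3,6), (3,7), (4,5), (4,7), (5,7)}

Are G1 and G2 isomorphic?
Yes, isomorphic

The graphs are isomorphic.
One valid mapping φ: V(G1) → V(G2): 0→6, 1→1, 2→2, 3→5, 4→4, 5→3, 6→0, 7→7

Verify φ preserves adjacency — for each edge of G1, its image is an edge of G2:
  (0,1) → (φ(0),φ(1)) = (1,6) ∈ E(G2) ✓
  (0,5) → (φ(0),φ(5)) = (3,6) ∈ E(G2) ✓
  (0,6) → (φ(0),φ(6)) = (0,6) ∈ E(G2) ✓
  (1,2) → (φ(1),φ(2)) = (1,2) ∈ E(G2) ✓
  (1,3) → (φ(1),φ(3)) = (1,5) ∈ E(G2) ✓
  (1,4) → (φ(1),φ(4)) = (1,4) ∈ E(G2) ✓
  (1,5) → (φ(1),φ(5)) = (1,3) ∈ E(G2) ✓
  (1,6) → (φ(1),φ(6)) = (0,1) ∈ E(G2) ✓
  (1,7) → (φ(1),φ(7)) = (1,7) ∈ E(G2) ✓
  (2,4) → (φ(2),φ(4)) = (2,4) ∈ E(G2) ✓
  (2,5) → (φ(2),φ(5)) = (2,3) ∈ E(G2) ✓
  (2,6) → (φ(2),φ(6)) = (0,2) ∈ E(G2) ✓
  (2,7) → (φ(2),φ(7)) = (2,7) ∈ E(G2) ✓
  (3,4) → (φ(3),φ(4)) = (4,5) ∈ E(G2) ✓
  (3,6) → (φ(3),φ(6)) = (0,5) ∈ E(G2) ✓
  (3,7) → (φ(3),φ(7)) = (5,7) ∈ E(G2) ✓
  (4,6) → (φ(4),φ(6)) = (0,4) ∈ E(G2) ✓
  (4,7) → (φ(4),φ(7)) = (4,7) ∈ E(G2) ✓
  (5,6) → (φ(5),φ(6)) = (0,3) ∈ E(G2) ✓
  (5,7) → (φ(5),φ(7)) = (3,7) ∈ E(G2) ✓
  (6,7) → (φ(6),φ(7)) = (0,7) ∈ E(G2) ✓
All 21 edges of G1 map to edges of G2, and |E(G1)| = |E(G2)| = 21, so φ is a bijection on edges as well as vertices. Hence G1 ≅ G2.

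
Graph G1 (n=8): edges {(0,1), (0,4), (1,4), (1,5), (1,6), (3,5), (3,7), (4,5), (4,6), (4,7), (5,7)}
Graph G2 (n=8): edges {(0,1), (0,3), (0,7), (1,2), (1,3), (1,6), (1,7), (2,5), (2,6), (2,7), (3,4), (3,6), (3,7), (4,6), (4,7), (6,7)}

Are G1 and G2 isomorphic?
No, not isomorphic

The graphs are NOT isomorphic.

Counting triangles (3-cliques): G1 has 5, G2 has 13.
Triangle count is an isomorphism invariant, so differing triangle counts rule out isomorphism.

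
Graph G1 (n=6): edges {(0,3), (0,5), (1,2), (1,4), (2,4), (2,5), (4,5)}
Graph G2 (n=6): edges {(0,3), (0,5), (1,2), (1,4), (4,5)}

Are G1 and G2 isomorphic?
No, not isomorphic

The graphs are NOT isomorphic.

Counting edges: G1 has 7 edge(s); G2 has 5 edge(s).
Edge count is an isomorphism invariant (a bijection on vertices induces a bijection on edges), so differing edge counts rule out isomorphism.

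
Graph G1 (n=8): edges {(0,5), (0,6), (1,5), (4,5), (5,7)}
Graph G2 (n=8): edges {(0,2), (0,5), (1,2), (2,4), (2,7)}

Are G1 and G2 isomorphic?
Yes, isomorphic

The graphs are isomorphic.
One valid mapping φ: V(G1) → V(G2): 0→0, 1→7, 2→6, 3→3, 4→1, 5→2, 6→5, 7→4

Verify φ preserves adjacency — for each edge of G1, its image is an edge of G2:
  (0,5) → (φ(0),φ(5)) = (0,2) ∈ E(G2) ✓
  (0,6) → (φ(0),φ(6)) = (0,5) ∈ E(G2) ✓
  (1,5) → (φ(1),φ(5)) = (2,7) ∈ E(G2) ✓
  (4,5) → (φ(4),φ(5)) = (1,2) ∈ E(G2) ✓
  (5,7) → (φ(5),φ(7)) = (2,4) ∈ E(G2) ✓
All 5 edges of G1 map to edges of G2, and |E(G1)| = |E(G2)| = 5, so φ is a bijection on edges as well as vertices. Hence G1 ≅ G2.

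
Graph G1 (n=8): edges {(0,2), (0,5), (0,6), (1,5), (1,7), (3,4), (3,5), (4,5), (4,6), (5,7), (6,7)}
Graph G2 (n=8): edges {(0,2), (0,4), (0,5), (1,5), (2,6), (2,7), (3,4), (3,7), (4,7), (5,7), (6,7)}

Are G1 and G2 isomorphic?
Yes, isomorphic

The graphs are isomorphic.
One valid mapping φ: V(G1) → V(G2): 0→5, 1→6, 2→1, 3→3, 4→4, 5→7, 6→0, 7→2

Verify φ preserves adjacency — for each edge of G1, its image is an edge of G2:
  (0,2) → (φ(0),φ(2)) = (1,5) ∈ E(G2) ✓
  (0,5) → (φ(0),φ(5)) = (5,7) ∈ E(G2) ✓
  (0,6) → (φ(0),φ(6)) = (0,5) ∈ E(G2) ✓
  (1,5) → (φ(1),φ(5)) = (6,7) ∈ E(G2) ✓
  (1,7) → (φ(1),φ(7)) = (2,6) ∈ E(G2) ✓
  (3,4) → (φ(3),φ(4)) = (3,4) ∈ E(G2) ✓
  (3,5) → (φ(3),φ(5)) = (3,7) ∈ E(G2) ✓
  (4,5) → (φ(4),φ(5)) = (4,7) ∈ E(G2) ✓
  (4,6) → (φ(4),φ(6)) = (0,4) ∈ E(G2) ✓
  (5,7) → (φ(5),φ(7)) = (2,7) ∈ E(G2) ✓
  (6,7) → (φ(6),φ(7)) = (0,2) ∈ E(G2) ✓
All 11 edges of G1 map to edges of G2, and |E(G1)| = |E(G2)| = 11, so φ is a bijection on edges as well as vertices. Hence G1 ≅ G2.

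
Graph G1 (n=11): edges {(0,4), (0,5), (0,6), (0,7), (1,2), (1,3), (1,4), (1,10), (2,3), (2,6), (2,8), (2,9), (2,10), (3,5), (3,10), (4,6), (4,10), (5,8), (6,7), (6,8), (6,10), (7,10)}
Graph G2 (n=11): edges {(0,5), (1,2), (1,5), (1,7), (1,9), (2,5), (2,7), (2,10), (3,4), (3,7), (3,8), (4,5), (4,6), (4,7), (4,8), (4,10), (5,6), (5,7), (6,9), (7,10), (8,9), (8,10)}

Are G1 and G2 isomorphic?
Yes, isomorphic

The graphs are isomorphic.
One valid mapping φ: V(G1) → V(G2): 0→8, 1→2, 2→5, 3→1, 4→10, 5→9, 6→4, 7→3, 8→6, 9→0, 10→7

Verify φ preserves adjacency — for each edge of G1, its image is an edge of G2:
  (0,4) → (φ(0),φ(4)) = (8,10) ∈ E(G2) ✓
  (0,5) → (φ(0),φ(5)) = (8,9) ∈ E(G2) ✓
  (0,6) → (φ(0),φ(6)) = (4,8) ∈ E(G2) ✓
  (0,7) → (φ(0),φ(7)) = (3,8) ∈ E(G2) ✓
  (1,2) → (φ(1),φ(2)) = (2,5) ∈ E(G2) ✓
  (1,3) → (φ(1),φ(3)) = (1,2) ∈ E(G2) ✓
  (1,4) → (φ(1),φ(4)) = (2,10) ∈ E(G2) ✓
  (1,10) → (φ(1),φ(10)) = (2,7) ∈ E(G2) ✓
  (2,3) → (φ(2),φ(3)) = (1,5) ∈ E(G2) ✓
  (2,6) → (φ(2),φ(6)) = (4,5) ∈ E(G2) ✓
  (2,8) → (φ(2),φ(8)) = (5,6) ∈ E(G2) ✓
  (2,9) → (φ(2),φ(9)) = (0,5) ∈ E(G2) ✓
  (2,10) → (φ(2),φ(10)) = (5,7) ∈ E(G2) ✓
  (3,5) → (φ(3),φ(5)) = (1,9) ∈ E(G2) ✓
  (3,10) → (φ(3),φ(10)) = (1,7) ∈ E(G2) ✓
  (4,6) → (φ(4),φ(6)) = (4,10) ∈ E(G2) ✓
  (4,10) → (φ(4),φ(10)) = (7,10) ∈ E(G2) ✓
  (5,8) → (φ(5),φ(8)) = (6,9) ∈ E(G2) ✓
  (6,7) → (φ(6),φ(7)) = (3,4) ∈ E(G2) ✓
  (6,8) → (φ(6),φ(8)) = (4,6) ∈ E(G2) ✓
  (6,10) → (φ(6),φ(10)) = (4,7) ∈ E(G2) ✓
  (7,10) → (φ(7),φ(10)) = (3,7) ∈ E(G2) ✓
All 22 edges of G1 map to edges of G2, and |E(G1)| = |E(G2)| = 22, so φ is a bijection on edges as well as vertices. Hence G1 ≅ G2.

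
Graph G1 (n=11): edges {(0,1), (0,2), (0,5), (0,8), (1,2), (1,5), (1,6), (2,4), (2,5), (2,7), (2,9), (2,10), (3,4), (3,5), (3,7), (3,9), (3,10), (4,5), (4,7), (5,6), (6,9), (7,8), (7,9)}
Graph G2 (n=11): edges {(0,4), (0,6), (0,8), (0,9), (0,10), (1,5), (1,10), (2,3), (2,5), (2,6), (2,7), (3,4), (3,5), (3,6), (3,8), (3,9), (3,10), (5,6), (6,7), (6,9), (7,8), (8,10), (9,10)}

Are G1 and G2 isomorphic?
Yes, isomorphic

The graphs are isomorphic.
One valid mapping φ: V(G1) → V(G2): 0→5, 1→2, 2→3, 3→0, 4→9, 5→6, 6→7, 7→10, 8→1, 9→8, 10→4

Verify φ preserves adjacency — for each edge of G1, its image is an edge of G2:
  (0,1) → (φ(0),φ(1)) = (2,5) ∈ E(G2) ✓
  (0,2) → (φ(0),φ(2)) = (3,5) ∈ E(G2) ✓
  (0,5) → (φ(0),φ(5)) = (5,6) ∈ E(G2) ✓
  (0,8) → (φ(0),φ(8)) = (1,5) ∈ E(G2) ✓
  (1,2) → (φ(1),φ(2)) = (2,3) ∈ E(G2) ✓
  (1,5) → (φ(1),φ(5)) = (2,6) ∈ E(G2) ✓
  (1,6) → (φ(1),φ(6)) = (2,7) ∈ E(G2) ✓
  (2,4) → (φ(2),φ(4)) = (3,9) ∈ E(G2) ✓
  (2,5) → (φ(2),φ(5)) = (3,6) ∈ E(G2) ✓
  (2,7) → (φ(2),φ(7)) = (3,10) ∈ E(G2) ✓
  (2,9) → (φ(2),φ(9)) = (3,8) ∈ E(G2) ✓
  (2,10) → (φ(2),φ(10)) = (3,4) ∈ E(G2) ✓
  (3,4) → (φ(3),φ(4)) = (0,9) ∈ E(G2) ✓
  (3,5) → (φ(3),φ(5)) = (0,6) ∈ E(G2) ✓
  (3,7) → (φ(3),φ(7)) = (0,10) ∈ E(G2) ✓
  (3,9) → (φ(3),φ(9)) = (0,8) ∈ E(G2) ✓
  (3,10) → (φ(3),φ(10)) = (0,4) ∈ E(G2) ✓
  (4,5) → (φ(4),φ(5)) = (6,9) ∈ E(G2) ✓
  (4,7) → (φ(4),φ(7)) = (9,10) ∈ E(G2) ✓
  (5,6) → (φ(5),φ(6)) = (6,7) ∈ E(G2) ✓
  (6,9) → (φ(6),φ(9)) = (7,8) ∈ E(G2) ✓
  (7,8) → (φ(7),φ(8)) = (1,10) ∈ E(G2) ✓
  (7,9) → (φ(7),φ(9)) = (8,10) ∈ E(G2) ✓
All 23 edges of G1 map to edges of G2, and |E(G1)| = |E(G2)| = 23, so φ is a bijection on edges as well as vertices. Hence G1 ≅ G2.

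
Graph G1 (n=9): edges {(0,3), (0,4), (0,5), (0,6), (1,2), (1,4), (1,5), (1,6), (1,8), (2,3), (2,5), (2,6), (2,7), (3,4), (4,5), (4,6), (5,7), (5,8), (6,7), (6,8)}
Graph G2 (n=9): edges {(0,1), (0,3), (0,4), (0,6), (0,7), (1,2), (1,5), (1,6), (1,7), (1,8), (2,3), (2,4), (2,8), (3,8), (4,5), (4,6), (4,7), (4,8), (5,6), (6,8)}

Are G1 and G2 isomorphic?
Yes, isomorphic

The graphs are isomorphic.
One valid mapping φ: V(G1) → V(G2): 0→2, 1→6, 2→0, 3→3, 4→8, 5→1, 6→4, 7→7, 8→5

Verify φ preserves adjacency — for each edge of G1, its image is an edge of G2:
  (0,3) → (φ(0),φ(3)) = (2,3) ∈ E(G2) ✓
  (0,4) → (φ(0),φ(4)) = (2,8) ∈ E(G2) ✓
  (0,5) → (φ(0),φ(5)) = (1,2) ∈ E(G2) ✓
  (0,6) → (φ(0),φ(6)) = (2,4) ∈ E(G2) ✓
  (1,2) → (φ(1),φ(2)) = (0,6) ∈ E(G2) ✓
  (1,4) → (φ(1),φ(4)) = (6,8) ∈ E(G2) ✓
  (1,5) → (φ(1),φ(5)) = (1,6) ∈ E(G2) ✓
  (1,6) → (φ(1),φ(6)) = (4,6) ∈ E(G2) ✓
  (1,8) → (φ(1),φ(8)) = (5,6) ∈ E(G2) ✓
  (2,3) → (φ(2),φ(3)) = (0,3) ∈ E(G2) ✓
  (2,5) → (φ(2),φ(5)) = (0,1) ∈ E(G2) ✓
  (2,6) → (φ(2),φ(6)) = (0,4) ∈ E(G2) ✓
  (2,7) → (φ(2),φ(7)) = (0,7) ∈ E(G2) ✓
  (3,4) → (φ(3),φ(4)) = (3,8) ∈ E(G2) ✓
  (4,5) → (φ(4),φ(5)) = (1,8) ∈ E(G2) ✓
  (4,6) → (φ(4),φ(6)) = (4,8) ∈ E(G2) ✓
  (5,7) → (φ(5),φ(7)) = (1,7) ∈ E(G2) ✓
  (5,8) → (φ(5),φ(8)) = (1,5) ∈ E(G2) ✓
  (6,7) → (φ(6),φ(7)) = (4,7) ∈ E(G2) ✓
  (6,8) → (φ(6),φ(8)) = (4,5) ∈ E(G2) ✓
All 20 edges of G1 map to edges of G2, and |E(G1)| = |E(G2)| = 20, so φ is a bijection on edges as well as vertices. Hence G1 ≅ G2.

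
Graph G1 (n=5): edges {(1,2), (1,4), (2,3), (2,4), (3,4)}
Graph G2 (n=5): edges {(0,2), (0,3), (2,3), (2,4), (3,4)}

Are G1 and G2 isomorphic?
Yes, isomorphic

The graphs are isomorphic.
One valid mapping φ: V(G1) → V(G2): 0→1, 1→0, 2→2, 3→4, 4→3

Verify φ preserves adjacency — for each edge of G1, its image is an edge of G2:
  (1,2) → (φ(1),φ(2)) = (0,2) ∈ E(G2) ✓
  (1,4) → (φ(1),φ(4)) = (0,3) ∈ E(G2) ✓
  (2,3) → (φ(2),φ(3)) = (2,4) ∈ E(G2) ✓
  (2,4) → (φ(2),φ(4)) = (2,3) ∈ E(G2) ✓
  (3,4) → (φ(3),φ(4)) = (3,4) ∈ E(G2) ✓
All 5 edges of G1 map to edges of G2, and |E(G1)| = |E(G2)| = 5, so φ is a bijection on edges as well as vertices. Hence G1 ≅ G2.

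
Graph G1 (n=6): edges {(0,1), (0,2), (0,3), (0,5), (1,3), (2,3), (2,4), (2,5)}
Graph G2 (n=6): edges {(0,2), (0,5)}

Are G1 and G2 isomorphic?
No, not isomorphic

The graphs are NOT isomorphic.

Degrees in G1: deg(0)=4, deg(1)=2, deg(2)=4, deg(3)=3, deg(4)=1, deg(5)=2.
Sorted degree sequence of G1: [4, 4, 3, 2, 2, 1].
Degrees in G2: deg(0)=2, deg(1)=0, deg(2)=1, deg(3)=0, deg(4)=0, deg(5)=1.
Sorted degree sequence of G2: [2, 1, 1, 0, 0, 0].
The (sorted) degree sequence is an isomorphism invariant, so since G1 and G2 have different degree sequences they cannot be isomorphic.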